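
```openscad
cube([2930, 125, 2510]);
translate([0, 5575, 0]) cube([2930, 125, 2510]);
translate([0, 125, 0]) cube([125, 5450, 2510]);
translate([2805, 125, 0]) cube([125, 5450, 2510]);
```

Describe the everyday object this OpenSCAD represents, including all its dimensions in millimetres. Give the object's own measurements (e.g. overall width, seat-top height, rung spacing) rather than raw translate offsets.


The wall frame of a small rectangular building: four walls, each 2510 mm tall and 125 mm thick, enclosing a footprint 2930 mm (x) by 5700 mm (y) outside-to-outside, with no floor or roof. The front and back walls (the −y and +y sides) span the full width; the two side walls fit between them.


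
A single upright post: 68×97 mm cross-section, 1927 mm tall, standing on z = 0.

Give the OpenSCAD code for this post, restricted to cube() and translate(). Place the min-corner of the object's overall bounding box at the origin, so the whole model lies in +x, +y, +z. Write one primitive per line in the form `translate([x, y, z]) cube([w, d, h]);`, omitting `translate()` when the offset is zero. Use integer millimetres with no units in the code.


cube([68, 97, 1927]);


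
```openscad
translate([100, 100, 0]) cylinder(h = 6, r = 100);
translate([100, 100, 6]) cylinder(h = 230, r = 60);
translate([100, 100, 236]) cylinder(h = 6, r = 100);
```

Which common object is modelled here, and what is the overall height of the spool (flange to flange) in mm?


A spool. The overall height is 242 mm.

Three coaxial cylinders, large–small–large — a spool. Two 6 mm flanges and a 230 mm core give 6 + 230 + 6 = 242 mm.


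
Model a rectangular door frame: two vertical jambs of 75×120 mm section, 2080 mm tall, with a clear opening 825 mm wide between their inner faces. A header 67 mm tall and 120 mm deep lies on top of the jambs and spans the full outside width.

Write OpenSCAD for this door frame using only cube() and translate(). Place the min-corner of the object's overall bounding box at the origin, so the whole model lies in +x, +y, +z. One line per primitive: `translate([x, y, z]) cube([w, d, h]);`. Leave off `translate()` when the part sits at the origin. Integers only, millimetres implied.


cube([75, 120, 2080]);
translate([900, 0, 0]) cube([75, 120, 2080]);
translate([0, 0, 2080]) cube([975, 120, 67]);


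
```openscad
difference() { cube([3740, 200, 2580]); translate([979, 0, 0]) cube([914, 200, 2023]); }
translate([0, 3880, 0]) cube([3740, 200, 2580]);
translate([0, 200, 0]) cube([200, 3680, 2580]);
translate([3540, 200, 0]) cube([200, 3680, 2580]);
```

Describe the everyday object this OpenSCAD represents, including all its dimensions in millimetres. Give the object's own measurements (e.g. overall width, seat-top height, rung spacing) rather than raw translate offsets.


A single room: four walls, each 2580 mm tall and 200 mm thick, enclosing an outside footprint 3740×4080 mm (x × y), no floor or roof. The front and back walls (−y and +y sides) run the full x-width; the side walls fit between their inner faces. A door opening 914 mm wide and 2023 mm tall is cut through the front wall from the floor up, its −x edge 979 mm from the wall's −x end.


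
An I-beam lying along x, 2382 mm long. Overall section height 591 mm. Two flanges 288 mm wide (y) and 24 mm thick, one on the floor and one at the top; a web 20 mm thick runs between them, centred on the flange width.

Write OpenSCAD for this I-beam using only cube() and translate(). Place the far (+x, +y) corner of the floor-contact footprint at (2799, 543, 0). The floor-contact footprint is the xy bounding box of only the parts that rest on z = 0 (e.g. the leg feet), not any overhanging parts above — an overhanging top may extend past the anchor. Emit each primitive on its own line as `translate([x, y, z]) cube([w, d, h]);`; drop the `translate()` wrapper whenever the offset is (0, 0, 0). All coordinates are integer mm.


translate([417, 255, 0]) cube([2382, 288, 24]);
translate([417, 389, 24]) cube([2382, 20, 543]);
translate([417, 255, 567]) cube([2382, 288, 24]);


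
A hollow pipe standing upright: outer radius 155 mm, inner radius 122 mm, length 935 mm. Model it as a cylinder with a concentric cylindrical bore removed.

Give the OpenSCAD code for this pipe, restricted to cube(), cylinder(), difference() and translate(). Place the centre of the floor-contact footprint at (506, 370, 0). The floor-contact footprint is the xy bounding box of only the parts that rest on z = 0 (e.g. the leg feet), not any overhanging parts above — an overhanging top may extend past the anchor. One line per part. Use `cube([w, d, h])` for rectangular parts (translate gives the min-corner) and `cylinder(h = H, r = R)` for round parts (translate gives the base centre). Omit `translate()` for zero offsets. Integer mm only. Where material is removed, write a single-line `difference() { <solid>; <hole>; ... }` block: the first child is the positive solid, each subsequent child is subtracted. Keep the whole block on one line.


difference() { translate([506, 370, 0]) cylinder(h = 935, r = 155); translate([506, 370, 0]) cylinder(h = 935, r = 122); }


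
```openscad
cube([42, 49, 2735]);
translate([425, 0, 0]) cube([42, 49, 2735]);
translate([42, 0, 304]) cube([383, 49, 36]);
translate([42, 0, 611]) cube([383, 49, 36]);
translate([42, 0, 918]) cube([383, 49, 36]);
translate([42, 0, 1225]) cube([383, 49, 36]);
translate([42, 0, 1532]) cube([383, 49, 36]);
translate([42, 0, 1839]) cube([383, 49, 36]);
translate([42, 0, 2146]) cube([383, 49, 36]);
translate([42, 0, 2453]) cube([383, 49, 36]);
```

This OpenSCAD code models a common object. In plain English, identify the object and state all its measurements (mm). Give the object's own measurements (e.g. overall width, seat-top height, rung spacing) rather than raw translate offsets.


A straight ladder. Two 42×49 mm vertical rails, 2735 mm tall, stand 467 mm apart (outside-to-outside) with their front faces coplanar on the −y side. 8 rungs, each 49 mm deep and 36 mm tall, span between the inner faces of the rails, front faces flush with the rails. The lowest rung's underside is at z = 304 mm and rungs are spaced 307 mm apart (underside to underside).


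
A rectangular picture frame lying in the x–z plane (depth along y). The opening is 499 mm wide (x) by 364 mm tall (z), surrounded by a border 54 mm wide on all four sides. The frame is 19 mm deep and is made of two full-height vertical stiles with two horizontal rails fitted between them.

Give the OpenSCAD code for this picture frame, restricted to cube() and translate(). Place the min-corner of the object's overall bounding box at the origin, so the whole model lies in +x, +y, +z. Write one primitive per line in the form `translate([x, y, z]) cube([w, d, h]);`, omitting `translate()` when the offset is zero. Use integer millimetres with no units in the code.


cube([54, 19, 472]);
translate([553, 0, 0]) cube([54, 19, 472]);
translate([54, 0, 0]) cube([499, 19, 54]);
translate([54, 0, 418]) cube([499, 19, 54]);


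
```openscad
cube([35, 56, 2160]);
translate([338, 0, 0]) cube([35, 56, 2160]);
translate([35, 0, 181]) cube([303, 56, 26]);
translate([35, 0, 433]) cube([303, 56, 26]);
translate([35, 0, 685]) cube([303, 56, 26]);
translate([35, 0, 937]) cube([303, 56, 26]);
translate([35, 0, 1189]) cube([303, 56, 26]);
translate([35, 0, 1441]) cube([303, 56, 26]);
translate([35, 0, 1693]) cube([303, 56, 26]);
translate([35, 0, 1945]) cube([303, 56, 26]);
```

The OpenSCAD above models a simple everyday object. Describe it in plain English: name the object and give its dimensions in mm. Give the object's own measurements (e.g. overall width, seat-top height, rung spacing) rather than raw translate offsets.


A straight ladder. Two 35×56 mm vertical rails, 2160 mm tall, stand 373 mm apart (outside-to-outside) with their front faces coplanar on the −y side. 8 rungs, each 56 mm deep and 26 mm tall, span between the inner faces of the rails, front faces flush with the rails. The lowest rung's underside is at z = 181 mm and rungs are spaced 252 mm apart (underside to underside).


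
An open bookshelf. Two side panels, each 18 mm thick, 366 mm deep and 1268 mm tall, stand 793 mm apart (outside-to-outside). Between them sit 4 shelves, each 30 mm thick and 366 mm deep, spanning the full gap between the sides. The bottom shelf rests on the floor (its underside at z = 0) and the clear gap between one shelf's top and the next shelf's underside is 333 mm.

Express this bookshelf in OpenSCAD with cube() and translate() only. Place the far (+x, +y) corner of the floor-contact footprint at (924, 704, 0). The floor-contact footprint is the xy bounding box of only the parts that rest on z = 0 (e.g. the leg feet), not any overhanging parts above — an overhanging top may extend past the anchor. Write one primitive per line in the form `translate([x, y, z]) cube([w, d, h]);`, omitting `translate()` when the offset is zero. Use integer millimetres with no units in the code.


translate([131, 338, 0]) cube([18, 366, 1268]);
translate([906, 338, 0]) cube([18, 366, 1268]);
translate([149, 338, 0]) cube([757, 366, 30]);
translate([149, 338, 363]) cube([757, 366, 30]);
translate([149, 338, 726]) cube([757, 366, 30]);
translate([149, 338, 1089]) cube([757, 366, 30]);


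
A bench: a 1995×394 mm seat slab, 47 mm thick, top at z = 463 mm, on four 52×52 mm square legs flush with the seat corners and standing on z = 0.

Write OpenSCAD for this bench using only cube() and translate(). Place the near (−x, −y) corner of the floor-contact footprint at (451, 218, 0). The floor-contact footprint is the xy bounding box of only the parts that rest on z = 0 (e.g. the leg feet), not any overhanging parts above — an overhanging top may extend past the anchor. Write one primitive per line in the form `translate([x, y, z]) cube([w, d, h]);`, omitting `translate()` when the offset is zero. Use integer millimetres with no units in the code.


translate([451, 218, 416]) cube([1995, 394, 47]);
translate([451, 218, 0]) cube([52, 52, 416]);
translate([451, 560, 0]) cube([52, 52, 416]);
translate([2394, 218, 0]) cube([52, 52, 416]);
translate([2394, 560, 0]) cube([52, 52, 416]);


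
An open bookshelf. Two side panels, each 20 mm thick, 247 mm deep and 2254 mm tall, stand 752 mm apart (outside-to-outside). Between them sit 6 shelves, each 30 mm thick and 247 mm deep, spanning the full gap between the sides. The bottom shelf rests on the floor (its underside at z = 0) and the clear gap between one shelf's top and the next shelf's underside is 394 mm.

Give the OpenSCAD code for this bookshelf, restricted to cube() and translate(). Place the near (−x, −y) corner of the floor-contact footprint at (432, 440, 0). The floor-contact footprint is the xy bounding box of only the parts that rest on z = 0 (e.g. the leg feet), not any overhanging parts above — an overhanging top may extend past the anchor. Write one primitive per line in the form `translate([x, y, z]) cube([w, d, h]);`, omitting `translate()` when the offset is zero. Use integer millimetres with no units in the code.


translate([432, 440, 0]) cube([20, 247, 2254]);
translate([1164, 440, 0]) cube([20, 247, 2254]);
translate([452, 440, 0]) cube([712, 247, 30]);
translate([452, 440, 424]) cube([712, 247, 30]);
translate([452, 440, 848]) cube([712, 247, 30]);
translate([452, 440, 1272]) cube([712, 247, 30]);
translate([452, 440, 1696]) cube([712, 247, 30]);
translate([452, 440, 2120]) cube([712, 247, 30]);


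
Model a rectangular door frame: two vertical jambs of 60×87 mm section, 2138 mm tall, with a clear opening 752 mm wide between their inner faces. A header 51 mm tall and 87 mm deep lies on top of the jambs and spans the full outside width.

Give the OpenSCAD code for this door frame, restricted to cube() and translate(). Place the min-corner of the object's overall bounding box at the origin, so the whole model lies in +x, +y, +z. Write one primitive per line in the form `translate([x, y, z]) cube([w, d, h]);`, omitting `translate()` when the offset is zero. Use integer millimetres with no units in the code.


cube([60, 87, 2138]);
translate([812, 0, 0]) cube([60, 87, 2138]);
translate([0, 0, 2138]) cube([872, 87, 51]);


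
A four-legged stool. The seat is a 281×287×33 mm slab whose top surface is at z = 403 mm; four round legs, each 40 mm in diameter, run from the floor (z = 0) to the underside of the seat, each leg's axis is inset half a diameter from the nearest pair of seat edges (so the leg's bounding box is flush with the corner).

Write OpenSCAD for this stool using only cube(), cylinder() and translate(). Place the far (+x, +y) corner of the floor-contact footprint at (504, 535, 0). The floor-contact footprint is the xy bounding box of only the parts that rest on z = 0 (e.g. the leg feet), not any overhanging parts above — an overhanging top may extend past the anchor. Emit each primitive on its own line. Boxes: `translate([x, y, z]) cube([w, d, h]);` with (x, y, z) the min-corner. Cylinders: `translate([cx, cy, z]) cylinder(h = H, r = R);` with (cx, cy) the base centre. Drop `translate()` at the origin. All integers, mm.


// leg_h = 403 - 33 = 370
translate([223, 248, 370]) cube([281, 287, 33]);
translate([243, 268, 0]) cylinder(h = 370, r = 20);
translate([484, 268, 0]) cylinder(h = 370, r = 20);
translate([243, 515, 0]) cylinder(h = 370, r = 20);
translate([484, 515, 0]) cylinder(h = 370, r = 20);


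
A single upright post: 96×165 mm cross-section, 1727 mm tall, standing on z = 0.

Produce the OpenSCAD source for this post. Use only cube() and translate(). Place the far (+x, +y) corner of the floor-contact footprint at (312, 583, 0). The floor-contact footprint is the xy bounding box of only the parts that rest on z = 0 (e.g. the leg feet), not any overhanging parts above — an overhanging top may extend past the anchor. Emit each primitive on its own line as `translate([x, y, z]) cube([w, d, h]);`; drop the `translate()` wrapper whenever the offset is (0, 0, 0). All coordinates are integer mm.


translate([216, 418, 0]) cube([96, 165, 1727]);


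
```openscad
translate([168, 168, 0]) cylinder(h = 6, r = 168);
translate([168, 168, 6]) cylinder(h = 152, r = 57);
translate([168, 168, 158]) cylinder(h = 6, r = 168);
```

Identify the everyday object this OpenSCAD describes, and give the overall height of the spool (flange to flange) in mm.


A spool. The overall height is 164 mm.

Three coaxial cylinders, large–small–large — a spool. Two 6 mm flanges and a 152 mm core give 6 + 152 + 6 = 164 mm.


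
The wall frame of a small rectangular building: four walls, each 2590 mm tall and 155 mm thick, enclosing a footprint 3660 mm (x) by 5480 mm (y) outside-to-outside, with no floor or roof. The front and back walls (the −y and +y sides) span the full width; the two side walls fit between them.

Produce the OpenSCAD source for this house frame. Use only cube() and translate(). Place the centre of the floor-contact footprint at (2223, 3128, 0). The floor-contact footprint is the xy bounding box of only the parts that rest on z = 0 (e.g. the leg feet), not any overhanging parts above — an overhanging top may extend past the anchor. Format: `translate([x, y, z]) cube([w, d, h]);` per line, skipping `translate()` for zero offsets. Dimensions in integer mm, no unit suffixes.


translate([393, 388, 0]) cube([3660, 155, 2590]);
translate([393, 5713, 0]) cube([3660, 155, 2590]);
translate([393, 543, 0]) cube([155, 5170, 2590]);
translate([3898, 543, 0]) cube([155, 5170, 2590]);


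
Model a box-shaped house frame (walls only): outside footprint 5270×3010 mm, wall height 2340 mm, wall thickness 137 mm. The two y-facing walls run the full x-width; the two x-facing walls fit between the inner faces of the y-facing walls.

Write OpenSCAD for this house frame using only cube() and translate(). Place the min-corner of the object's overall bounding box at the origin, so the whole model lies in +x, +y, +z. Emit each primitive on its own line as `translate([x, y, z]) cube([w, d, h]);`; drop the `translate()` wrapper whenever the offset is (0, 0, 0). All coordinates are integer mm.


cube([5270, 137, 2340]);
translate([0, 2873, 0]) cube([5270, 137, 2340]);
translate([0, 137, 0]) cube([137, 2736, 2340]);
translate([5133, 137, 0]) cube([137, 2736, 2340]);


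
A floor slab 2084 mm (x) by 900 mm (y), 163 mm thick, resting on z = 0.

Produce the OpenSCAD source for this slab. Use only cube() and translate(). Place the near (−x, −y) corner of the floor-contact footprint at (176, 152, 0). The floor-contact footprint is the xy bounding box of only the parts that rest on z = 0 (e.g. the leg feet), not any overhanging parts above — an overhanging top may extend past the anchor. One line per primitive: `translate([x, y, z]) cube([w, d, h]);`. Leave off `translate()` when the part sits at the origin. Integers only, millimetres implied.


translate([176, 152, 0]) cube([2084, 900, 163]);


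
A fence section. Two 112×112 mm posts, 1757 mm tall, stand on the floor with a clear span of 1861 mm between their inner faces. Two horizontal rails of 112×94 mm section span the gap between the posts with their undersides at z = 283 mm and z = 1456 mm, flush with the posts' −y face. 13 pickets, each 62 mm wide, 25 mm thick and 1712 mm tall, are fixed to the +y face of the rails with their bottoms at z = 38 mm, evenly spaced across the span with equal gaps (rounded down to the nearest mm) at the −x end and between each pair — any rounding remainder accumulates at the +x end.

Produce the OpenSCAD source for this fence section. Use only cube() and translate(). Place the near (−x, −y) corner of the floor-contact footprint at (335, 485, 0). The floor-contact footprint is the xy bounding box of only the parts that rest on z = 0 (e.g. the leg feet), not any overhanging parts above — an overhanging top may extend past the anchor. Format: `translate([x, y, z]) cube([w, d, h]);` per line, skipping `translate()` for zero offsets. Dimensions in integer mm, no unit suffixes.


translate([335, 485, 0]) cube([112, 112, 1757]);
translate([2308, 485, 0]) cube([112, 112, 1757]);
translate([447, 485, 283]) cube([1861, 112, 94]);
translate([447, 485, 1456]) cube([1861, 112, 94]);
translate([522, 597, 38]) cube([62, 25, 1712]);
translate([659, 597, 38]) cube([62, 25, 1712]);
translate([796, 597, 38]) cube([62, 25, 1712]);
translate([933, 597, 38]) cube([62, 25, 1712]);
translate([1070, 597, 38]) cube([62, 25, 1712]);
translate([1207, 597, 38]) cube([62, 25, 1712]);
translate([1344, 597, 38]) cube([62, 25, 1712]);
translate([1481, 597, 38]) cube([62, 25, 1712]);
translate([1618, 597, 38]) cube([62, 25, 1712]);
translate([1755, 597, 38]) cube([62, 25, 1712]);
translate([1892, 597, 38]) cube([62, 25, 1712]);
translate([2029, 597, 38]) cube([62, 25, 1712]);
translate([2166, 597, 38]) cube([62, 25, 1712]);


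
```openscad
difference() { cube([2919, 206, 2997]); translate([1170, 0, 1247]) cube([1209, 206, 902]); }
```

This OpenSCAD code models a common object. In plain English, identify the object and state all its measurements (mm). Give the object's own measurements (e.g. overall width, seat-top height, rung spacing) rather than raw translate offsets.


A wall 2919 mm long (x), 206 mm thick (y), 2997 mm tall, with a rectangular window opening cut through it. The opening is 1209 mm wide and 902 mm tall; its sill is at z = 1247 mm and its near (−x) edge is 1170 mm from the wall's −x end. The opening passes through the full wall thickness.


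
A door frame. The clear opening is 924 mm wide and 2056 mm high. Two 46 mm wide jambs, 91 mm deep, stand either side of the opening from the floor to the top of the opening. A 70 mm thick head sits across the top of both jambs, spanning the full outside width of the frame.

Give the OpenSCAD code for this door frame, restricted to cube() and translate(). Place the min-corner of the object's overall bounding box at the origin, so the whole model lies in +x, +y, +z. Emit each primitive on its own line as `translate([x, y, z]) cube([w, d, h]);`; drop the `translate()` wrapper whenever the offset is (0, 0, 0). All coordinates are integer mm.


cube([46, 91, 2056]);
translate([970, 0, 0]) cube([46, 91, 2056]);
translate([0, 0, 2056]) cube([1016, 91, 70]);


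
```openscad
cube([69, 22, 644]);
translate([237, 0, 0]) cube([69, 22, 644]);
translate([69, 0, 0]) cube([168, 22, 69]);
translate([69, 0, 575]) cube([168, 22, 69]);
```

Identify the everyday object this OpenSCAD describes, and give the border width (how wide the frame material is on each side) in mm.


A picture frame. The border width is 69 mm.

Four thin pieces enclosing a rectangular opening — a picture frame. The two full-height stiles are 644 mm tall; the top rail sits at z = 575 and is 69 mm tall, so the border above the opening is 644 − 575 = 69 mm, matching the stile x-width.


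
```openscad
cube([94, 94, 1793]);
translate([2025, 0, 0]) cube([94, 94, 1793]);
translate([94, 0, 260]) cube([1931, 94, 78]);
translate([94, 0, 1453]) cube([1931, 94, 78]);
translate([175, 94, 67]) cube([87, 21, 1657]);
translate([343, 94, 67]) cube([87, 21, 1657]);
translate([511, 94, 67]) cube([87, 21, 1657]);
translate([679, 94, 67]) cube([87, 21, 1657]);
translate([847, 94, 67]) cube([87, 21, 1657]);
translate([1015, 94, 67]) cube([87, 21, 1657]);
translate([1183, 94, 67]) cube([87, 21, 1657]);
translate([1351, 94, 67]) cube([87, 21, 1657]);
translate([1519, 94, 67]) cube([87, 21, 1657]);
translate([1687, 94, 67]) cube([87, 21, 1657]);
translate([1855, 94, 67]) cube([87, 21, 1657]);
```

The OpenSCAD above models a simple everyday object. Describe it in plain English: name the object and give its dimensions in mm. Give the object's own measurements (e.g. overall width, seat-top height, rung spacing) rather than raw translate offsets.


A fence section. Two 94×94 mm posts, 1793 mm tall, stand on the floor with a clear span of 1931 mm between their inner faces. Two horizontal rails of 94×78 mm section span the gap between the posts with their undersides at z = 260 mm and z = 1453 mm, flush with the posts' −y face. 11 pickets, each 87 mm wide, 21 mm thick and 1657 mm tall, are fixed to the +y face of the rails with their bottoms at z = 67 mm, spaced across the span with a 81 mm gap after the −x post and between neighbouring pickets, with 83 mm left before the +x post.


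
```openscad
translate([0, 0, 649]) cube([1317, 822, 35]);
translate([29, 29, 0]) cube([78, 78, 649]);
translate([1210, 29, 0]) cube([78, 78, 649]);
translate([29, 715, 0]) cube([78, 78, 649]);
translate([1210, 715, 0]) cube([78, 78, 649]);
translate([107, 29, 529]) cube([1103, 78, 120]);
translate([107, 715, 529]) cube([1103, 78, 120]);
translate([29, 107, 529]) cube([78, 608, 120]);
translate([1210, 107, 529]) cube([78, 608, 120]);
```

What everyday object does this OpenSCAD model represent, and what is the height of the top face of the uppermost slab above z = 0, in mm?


A table. The table height is 684 mm.

A 1317×822×35 slab sits at z = 649 on four 78 mm square posts — a table. The top surface is at 649 + 35 = 684 mm.


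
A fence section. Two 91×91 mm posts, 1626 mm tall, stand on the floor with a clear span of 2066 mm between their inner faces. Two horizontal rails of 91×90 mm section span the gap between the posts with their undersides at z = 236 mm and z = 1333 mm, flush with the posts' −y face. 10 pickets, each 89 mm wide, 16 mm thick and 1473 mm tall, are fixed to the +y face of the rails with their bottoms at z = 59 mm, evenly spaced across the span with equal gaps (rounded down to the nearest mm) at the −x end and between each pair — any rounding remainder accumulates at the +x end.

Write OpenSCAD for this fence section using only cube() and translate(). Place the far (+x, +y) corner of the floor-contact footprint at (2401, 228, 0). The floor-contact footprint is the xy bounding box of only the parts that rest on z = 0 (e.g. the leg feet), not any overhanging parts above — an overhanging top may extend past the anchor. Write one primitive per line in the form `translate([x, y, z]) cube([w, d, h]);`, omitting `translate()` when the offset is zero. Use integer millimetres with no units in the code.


translate([153, 137, 0]) cube([91, 91, 1626]);
translate([2310, 137, 0]) cube([91, 91, 1626]);
translate([244, 137, 236]) cube([2066, 91, 90]);
translate([244, 137, 1333]) cube([2066, 91, 90]);
translate([350, 228, 59]) cube([89, 16, 1473]);
translate([545, 228, 59]) cube([89, 16, 1473]);
translate([740, 228, 59]) cube([89, 16, 1473]);
translate([935, 228, 59]) cube([89, 16, 1473]);
translate([1130, 228, 59]) cube([89, 16, 1473]);
translate([1325, 228, 59]) cube([89, 16, 1473]);
translate([1520, 228, 59]) cube([89, 16, 1473]);
translate([1715, 228, 59]) cube([89, 16, 1473]);
translate([1910, 228, 59]) cube([89, 16, 1473]);
translate([2105, 228, 59]) cube([89, 16, 1473]);


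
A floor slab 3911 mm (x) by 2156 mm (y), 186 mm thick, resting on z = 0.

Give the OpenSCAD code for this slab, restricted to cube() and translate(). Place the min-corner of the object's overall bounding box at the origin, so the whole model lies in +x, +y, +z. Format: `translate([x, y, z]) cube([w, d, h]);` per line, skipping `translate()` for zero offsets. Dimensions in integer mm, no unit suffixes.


cube([3911, 2156, 186]);


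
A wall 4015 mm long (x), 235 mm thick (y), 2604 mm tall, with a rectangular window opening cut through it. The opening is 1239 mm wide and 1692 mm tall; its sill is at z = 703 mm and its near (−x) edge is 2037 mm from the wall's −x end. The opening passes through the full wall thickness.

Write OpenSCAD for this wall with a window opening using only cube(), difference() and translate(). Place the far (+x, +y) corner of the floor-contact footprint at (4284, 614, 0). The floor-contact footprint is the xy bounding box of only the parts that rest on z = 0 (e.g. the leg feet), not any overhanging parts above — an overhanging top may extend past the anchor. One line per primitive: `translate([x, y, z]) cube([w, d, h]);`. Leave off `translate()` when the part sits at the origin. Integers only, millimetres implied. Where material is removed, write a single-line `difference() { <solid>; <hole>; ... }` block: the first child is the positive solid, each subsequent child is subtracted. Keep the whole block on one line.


difference() { translate([269, 379, 0]) cube([4015, 235, 2604]); translate([2306, 379, 703]) cube([1239, 235, 1692]); }


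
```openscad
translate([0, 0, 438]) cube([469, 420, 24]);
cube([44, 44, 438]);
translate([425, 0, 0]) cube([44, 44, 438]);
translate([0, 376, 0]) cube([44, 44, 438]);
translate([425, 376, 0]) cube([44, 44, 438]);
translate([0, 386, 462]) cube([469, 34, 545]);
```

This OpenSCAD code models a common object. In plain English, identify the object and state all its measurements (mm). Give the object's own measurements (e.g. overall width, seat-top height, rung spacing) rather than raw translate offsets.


A chair. The seat is a 469×420×24 mm slab with its top at z = 462 mm, on four 44×44 mm corner legs (flush with the seat edges, standing on z = 0). A flat backrest 34 mm thick, 545 mm tall, spans the full seat width and rises from the seat top along its +y edge, rear face flush with the rear of the seat.


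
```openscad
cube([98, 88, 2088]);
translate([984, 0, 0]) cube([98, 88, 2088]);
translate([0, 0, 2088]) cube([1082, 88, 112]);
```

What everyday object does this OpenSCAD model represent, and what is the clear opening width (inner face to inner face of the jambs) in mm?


A door frame. The clear opening width is 886 mm.

Two 2088 mm tall posts with a header on top — a door frame. The left jamb is 98 mm wide at x = 0; the right jamb starts at x = 984. The clear opening is 984 − 98 = 886 mm.


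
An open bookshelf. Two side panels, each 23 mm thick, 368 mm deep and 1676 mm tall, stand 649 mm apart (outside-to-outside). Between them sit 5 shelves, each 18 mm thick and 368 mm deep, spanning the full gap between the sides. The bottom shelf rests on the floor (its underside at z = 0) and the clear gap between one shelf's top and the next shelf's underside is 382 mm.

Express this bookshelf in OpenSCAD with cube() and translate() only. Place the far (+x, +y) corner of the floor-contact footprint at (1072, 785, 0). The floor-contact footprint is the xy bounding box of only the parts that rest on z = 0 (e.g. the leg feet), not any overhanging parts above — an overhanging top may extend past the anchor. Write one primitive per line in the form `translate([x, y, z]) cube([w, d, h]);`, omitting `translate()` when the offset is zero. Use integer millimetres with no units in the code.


translate([423, 417, 0]) cube([23, 368, 1676]);
translate([1049, 417, 0]) cube([23, 368, 1676]);
translate([446, 417, 0]) cube([603, 368, 18]);
translate([446, 417, 400]) cube([603, 368, 18]);
translate([446, 417, 800]) cube([603, 368, 18]);
translate([446, 417, 1200]) cube([603, 368, 18]);
translate([446, 417, 1600]) cube([603, 368, 18]);


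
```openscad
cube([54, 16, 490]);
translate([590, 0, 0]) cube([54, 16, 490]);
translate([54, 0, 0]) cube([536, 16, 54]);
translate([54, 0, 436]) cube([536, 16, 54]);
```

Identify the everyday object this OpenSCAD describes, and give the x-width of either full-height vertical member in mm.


A picture frame. The border width is 54 mm.

Four thin pieces enclosing a rectangular opening — a picture frame. The two full-height stiles are 490 mm tall; the top rail sits at z = 436 and is 54 mm tall, so the border above the opening is 490 − 436 = 54 mm, matching the stile x-width.


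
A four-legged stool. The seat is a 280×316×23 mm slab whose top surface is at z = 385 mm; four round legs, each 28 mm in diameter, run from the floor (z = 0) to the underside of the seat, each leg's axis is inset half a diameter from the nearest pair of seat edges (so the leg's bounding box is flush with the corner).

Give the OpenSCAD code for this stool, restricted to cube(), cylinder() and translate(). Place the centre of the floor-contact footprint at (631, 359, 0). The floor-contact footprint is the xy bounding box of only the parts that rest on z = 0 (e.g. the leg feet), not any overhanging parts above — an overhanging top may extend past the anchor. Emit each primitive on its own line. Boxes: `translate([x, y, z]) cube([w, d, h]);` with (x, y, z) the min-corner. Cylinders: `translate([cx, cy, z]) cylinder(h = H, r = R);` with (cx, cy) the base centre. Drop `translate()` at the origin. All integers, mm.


translate([491, 201, 362]) cube([280, 316, 23]);
translate([505, 215, 0]) cylinder(h = 362, r = 14);
translate([757, 215, 0]) cylinder(h = 362, r = 14);
translate([505, 503, 0]) cylinder(h = 362, r = 14);
translate([757, 503, 0]) cylinder(h = 362, r = 14);


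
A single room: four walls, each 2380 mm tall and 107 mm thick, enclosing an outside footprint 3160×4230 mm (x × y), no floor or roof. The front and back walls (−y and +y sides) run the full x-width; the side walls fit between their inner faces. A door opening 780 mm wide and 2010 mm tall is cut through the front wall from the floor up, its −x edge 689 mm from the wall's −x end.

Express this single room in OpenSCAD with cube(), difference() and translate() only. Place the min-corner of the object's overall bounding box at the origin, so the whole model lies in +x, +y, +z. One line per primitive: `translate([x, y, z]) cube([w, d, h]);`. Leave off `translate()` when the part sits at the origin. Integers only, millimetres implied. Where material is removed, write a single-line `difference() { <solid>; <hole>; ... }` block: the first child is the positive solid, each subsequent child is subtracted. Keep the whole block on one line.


difference() { cube([3160, 107, 2380]); translate([689, 0, 0]) cube([780, 107, 2010]); }
translate([0, 4123, 0]) cube([3160, 107, 2380]);
translate([0, 107, 0]) cube([107, 4016, 2380]);
translate([3053, 107, 0]) cube([107, 4016, 2380]);


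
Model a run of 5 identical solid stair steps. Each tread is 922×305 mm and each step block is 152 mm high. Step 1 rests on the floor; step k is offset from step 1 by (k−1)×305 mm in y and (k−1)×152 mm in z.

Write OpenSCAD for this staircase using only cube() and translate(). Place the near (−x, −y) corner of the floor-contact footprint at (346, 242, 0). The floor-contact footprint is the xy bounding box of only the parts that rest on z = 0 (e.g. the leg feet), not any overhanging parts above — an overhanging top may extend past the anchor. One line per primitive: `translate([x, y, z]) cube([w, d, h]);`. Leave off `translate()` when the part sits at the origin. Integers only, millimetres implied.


translate([346, 242, 0]) cube([922, 305, 152]);
translate([346, 547, 152]) cube([922, 305, 152]);
translate([346, 852, 304]) cube([922, 305, 152]);
translate([346, 1157, 456]) cube([922, 305, 152]);
translate([346, 1462, 608]) cube([922, 305, 152]);


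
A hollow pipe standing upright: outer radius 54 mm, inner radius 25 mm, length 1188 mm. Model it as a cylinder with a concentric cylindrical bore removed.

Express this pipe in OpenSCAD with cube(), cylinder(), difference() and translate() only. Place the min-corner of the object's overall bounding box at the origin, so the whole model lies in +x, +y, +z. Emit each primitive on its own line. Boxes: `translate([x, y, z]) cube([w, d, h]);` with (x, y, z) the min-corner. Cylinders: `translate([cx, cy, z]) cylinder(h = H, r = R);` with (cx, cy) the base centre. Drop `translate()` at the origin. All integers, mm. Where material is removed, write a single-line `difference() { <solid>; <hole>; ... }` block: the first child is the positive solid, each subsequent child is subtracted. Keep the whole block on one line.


difference() { translate([54, 54, 0]) cylinder(h = 1188, r = 54); translate([54, 54, 0]) cylinder(h = 1188, r = 25); }


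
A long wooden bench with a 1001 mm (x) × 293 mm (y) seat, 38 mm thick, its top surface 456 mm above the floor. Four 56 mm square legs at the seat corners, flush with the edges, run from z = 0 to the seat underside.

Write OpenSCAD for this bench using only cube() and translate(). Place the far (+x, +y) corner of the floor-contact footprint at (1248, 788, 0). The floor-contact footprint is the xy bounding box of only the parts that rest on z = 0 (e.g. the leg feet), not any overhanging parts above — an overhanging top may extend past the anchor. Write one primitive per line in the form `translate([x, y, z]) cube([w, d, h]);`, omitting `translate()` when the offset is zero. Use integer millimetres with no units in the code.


// leg_h = 456 − 38 = 418
translate([247, 495, 418]) cube([1001, 293, 38]);
translate([247, 495, 0]) cube([56, 56, 418]);
translate([247, 732, 0]) cube([56, 56, 418]);
translate([1192, 495, 0]) cube([56, 56, 418]);
translate([1192, 732, 0]) cube([56, 56, 418]);


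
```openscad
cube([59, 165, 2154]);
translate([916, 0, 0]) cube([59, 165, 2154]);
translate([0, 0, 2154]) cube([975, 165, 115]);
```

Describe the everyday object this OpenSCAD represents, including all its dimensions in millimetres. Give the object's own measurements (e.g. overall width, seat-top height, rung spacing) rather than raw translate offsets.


A door frame. The clear opening is 857 mm wide and 2154 mm high. Two 59 mm wide jambs, 165 mm deep, stand either side of the opening from the floor to the top of the opening. A 115 mm thick head sits across the top of both jambs, spanning the full outside width of the frame.


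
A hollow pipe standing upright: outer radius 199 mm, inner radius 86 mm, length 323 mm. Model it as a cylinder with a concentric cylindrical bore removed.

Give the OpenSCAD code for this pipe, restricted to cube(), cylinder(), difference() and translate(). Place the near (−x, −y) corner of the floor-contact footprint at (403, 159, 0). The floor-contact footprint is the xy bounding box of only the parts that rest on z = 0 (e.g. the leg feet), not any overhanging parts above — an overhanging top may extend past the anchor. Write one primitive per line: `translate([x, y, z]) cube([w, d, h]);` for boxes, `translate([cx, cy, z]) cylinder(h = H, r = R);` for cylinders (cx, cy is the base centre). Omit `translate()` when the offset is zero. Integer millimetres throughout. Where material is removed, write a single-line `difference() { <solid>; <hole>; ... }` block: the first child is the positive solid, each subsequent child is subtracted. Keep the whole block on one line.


difference() { translate([602, 358, 0]) cylinder(h = 323, r = 199); translate([602, 358, 0]) cylinder(h = 323, r = 86); }


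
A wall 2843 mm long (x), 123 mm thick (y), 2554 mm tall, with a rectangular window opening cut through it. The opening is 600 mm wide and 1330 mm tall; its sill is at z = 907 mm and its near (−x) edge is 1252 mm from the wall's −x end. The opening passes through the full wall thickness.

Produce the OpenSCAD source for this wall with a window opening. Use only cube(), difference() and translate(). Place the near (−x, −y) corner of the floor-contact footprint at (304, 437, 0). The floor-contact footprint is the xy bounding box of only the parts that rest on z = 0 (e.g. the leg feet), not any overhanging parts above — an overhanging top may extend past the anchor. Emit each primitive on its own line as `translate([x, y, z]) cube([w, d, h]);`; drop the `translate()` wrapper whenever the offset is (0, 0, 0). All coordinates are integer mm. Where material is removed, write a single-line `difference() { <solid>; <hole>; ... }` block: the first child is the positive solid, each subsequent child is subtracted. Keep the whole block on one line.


difference() { translate([304, 437, 0]) cube([2843, 123, 2554]); translate([1556, 437, 907]) cube([600, 123, 1330]); }


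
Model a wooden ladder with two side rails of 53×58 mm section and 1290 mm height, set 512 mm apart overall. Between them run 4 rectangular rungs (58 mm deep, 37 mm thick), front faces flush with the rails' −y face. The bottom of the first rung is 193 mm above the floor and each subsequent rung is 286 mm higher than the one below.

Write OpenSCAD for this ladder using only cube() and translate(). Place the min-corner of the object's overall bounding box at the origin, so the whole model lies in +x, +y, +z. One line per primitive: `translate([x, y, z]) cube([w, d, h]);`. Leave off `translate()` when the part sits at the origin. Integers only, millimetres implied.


// rung span = 512 - 2*53 = 406
// rung[k] z = 193 + k*286
cube([53, 58, 1290]);
translate([459, 0, 0]) cube([53, 58, 1290]);
translate([53, 0, 193]) cube([406, 58, 37]);
translate([53, 0, 479]) cube([406, 58, 37]);
translate([53, 0, 765]) cube([406, 58, 37]);
translate([53, 0, 1051]) cube([406, 58, 37]);


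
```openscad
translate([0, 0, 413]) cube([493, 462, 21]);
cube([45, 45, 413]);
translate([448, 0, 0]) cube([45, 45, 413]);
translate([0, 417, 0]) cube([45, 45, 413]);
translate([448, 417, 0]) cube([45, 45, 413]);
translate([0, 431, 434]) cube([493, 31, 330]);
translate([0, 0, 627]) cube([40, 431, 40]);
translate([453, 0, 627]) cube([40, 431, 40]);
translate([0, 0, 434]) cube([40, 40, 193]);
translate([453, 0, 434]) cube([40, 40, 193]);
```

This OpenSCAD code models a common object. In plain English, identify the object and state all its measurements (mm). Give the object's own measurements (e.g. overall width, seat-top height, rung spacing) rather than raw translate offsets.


A chair. The seat is a 493×462×21 mm slab with its top at z = 434 mm, on four 45×45 mm corner legs (flush with the seat edges, standing on z = 0). A flat backrest 31 mm thick, 330 mm tall, spans the full seat width and rises from the seat top along its +y edge, rear face flush with the rear of the seat. Two armrests of 40×40 mm section run along each side from the seat's front edge to the front of the backrest, top faces 233 mm above the seat top and outer faces flush with the seat's x-edges; a 40×40 mm post under the front of each armrest stands on the seat at the front corner.


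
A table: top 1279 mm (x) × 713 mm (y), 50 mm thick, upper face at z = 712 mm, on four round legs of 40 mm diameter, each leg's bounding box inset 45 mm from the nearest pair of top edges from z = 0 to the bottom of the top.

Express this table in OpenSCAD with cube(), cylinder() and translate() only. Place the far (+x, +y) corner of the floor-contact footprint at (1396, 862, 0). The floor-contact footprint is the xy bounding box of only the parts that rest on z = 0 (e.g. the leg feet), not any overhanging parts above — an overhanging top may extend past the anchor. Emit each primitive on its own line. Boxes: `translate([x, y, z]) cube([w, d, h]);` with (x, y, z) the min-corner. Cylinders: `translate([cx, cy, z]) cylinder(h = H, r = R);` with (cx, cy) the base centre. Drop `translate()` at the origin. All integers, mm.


translate([162, 194, 662]) cube([1279, 713, 50]);
translate([227, 259, 0]) cylinder(h = 662, r = 20);
translate([1376, 259, 0]) cylinder(h = 662, r = 20);
translate([227, 842, 0]) cylinder(h = 662, r = 20);
translate([1376, 842, 0]) cylinder(h = 662, r = 20);
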